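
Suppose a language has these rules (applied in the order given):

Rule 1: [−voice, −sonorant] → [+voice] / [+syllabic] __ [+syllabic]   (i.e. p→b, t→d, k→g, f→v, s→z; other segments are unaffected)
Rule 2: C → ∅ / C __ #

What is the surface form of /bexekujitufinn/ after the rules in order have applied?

Rule 1 (intervocalic voicing): /k/ is a voiceless obstruent between vowels /e/ and /u/, so it voices to [g]. /t/ is a voiceless obstruent between vowels /i/ and /u/, so it voices to [d]. /f/ is a voiceless obstruent between vowels /u/ and /i/, so it voices to [v]. /bexekujitufinn/ → bexegujiduvinn.
Rule 2 (final cluster simplification): /n/ is the second consonant of a word-final cluster /nn/, so it deletes. /bexegujiduvinn/ → bexegujiduvin.

bexegujiduvin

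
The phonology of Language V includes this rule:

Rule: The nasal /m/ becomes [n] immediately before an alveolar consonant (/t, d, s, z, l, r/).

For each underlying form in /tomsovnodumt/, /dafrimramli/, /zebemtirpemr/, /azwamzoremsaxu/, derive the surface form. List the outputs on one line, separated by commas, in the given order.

/tomsovnodumt/: /m/ precedes the alveolar consonant /s/, so it assimilates in place to [n]. /m/ precedes the alveolar consonant /t/, so it assimilates in place to [n]. → [tonsovnodunt].
/dafrimramli/: /m/ precedes the alveolar consonant /r/, so it assimilates in place to [n]. /m/ precedes the alveolar consonant /l/, so it assimilates in place to [n]. → [dafrinranli].
/zebemtirpemr/: /m/ precedes the alveolar consonant /t/, so it assimilates in place to [n]. /m/ precedes the alveolar consonant /r/, so it assimilates in place to [n]. → [zebentirpenr].
/azwamzoremsaxu/: /m/ precedes the alveolar consonant /z/, so it assimilates in place to [n]. /m/ precedes the alveolar consonant /s/, so it assimilates in place to [n]. → [azwanzorensaxu].

tonsovnodunt, dafrinranli, zebentirpenr, azwanzorensaxu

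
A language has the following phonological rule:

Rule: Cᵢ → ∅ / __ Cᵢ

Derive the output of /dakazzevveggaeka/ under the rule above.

dakazevegaeka

/zz/ is a geminate; the first /z/ deletes.
/vv/ is a geminate; the first /v/ deletes.
/gg/ is a geminate; the first /g/ deletes.
Surface form: [dakazevegaeka].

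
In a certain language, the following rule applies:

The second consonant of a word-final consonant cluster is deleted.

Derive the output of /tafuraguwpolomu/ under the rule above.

No segment of /tafuraguwpolomu/ meets the structural description of the rule, so the form surfaces unchanged.

tafuraguwpolomu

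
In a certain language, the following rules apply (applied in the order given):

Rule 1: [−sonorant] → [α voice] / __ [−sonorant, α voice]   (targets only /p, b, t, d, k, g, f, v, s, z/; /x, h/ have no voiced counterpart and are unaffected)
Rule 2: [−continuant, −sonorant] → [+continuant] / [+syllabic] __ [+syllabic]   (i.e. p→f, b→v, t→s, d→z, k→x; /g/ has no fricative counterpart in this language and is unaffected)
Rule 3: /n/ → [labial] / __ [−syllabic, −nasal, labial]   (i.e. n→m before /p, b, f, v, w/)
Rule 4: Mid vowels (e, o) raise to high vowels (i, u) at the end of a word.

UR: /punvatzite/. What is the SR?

pumvadzisi

Rule 1 (regressive voicing assimilation): /t/ precedes the voiced obstruent /z/, so it voices to [d] by assimilation. /punvatzite/ → punvadzite.
Rule 2 (intervocalic spirantization): /t/ is a stop between vowels /i/ and /e/, so it spirantizes to the fricative [s]. /punvadzite/ → punvadzise.
Rule 3 (nasal place assimilation): /n/ precedes the labial consonant /v/, so it assimilates in place to [m]. /punvadzise/ → pumvadzise.
Rule 4 (final vowel raising): /e/ is a mid vowel in word-final position, so it raises to [i]. /pumvadzise/ → pumvadzisi.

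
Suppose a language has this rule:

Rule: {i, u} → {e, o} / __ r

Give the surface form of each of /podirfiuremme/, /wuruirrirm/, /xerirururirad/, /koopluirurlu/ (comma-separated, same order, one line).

poderfioremme, woruerrerm, xererororerad, koopluerorlu

/podirfiuremme/: /i/ is a high vowel immediately before /r/, so it lowers to [e]. /u/ is a high vowel immediately before /r/, so it lowers to [o]. → [poderfioremme].
/wuruirrirm/: /u/ is a high vowel immediately before /r/, so it lowers to [o]. /i/ is a high vowel immediately before /r/, so it lowers to [e]. /i/ is a high vowel immediately before /r/, so it lowers to [e]. → [woruerrerm].
/xerirururirad/: /i/ is a high vowel immediately before /r/, so it lowers to [e]. /u/ is a high vowel immediately before /r/, so it lowers to [o]. /u/ is a high vowel immediately before /r/, so it lowers to [o]. /i/ is a high vowel immediately before /r/, so it lowers to [e]. → [xererororerad].
/koopluirurlu/: /i/ is a high vowel immediately before /r/, so it lowers to [e]. /u/ is a high vowel immediately before /r/, so it lowers to [o]. → [koopluerorlu].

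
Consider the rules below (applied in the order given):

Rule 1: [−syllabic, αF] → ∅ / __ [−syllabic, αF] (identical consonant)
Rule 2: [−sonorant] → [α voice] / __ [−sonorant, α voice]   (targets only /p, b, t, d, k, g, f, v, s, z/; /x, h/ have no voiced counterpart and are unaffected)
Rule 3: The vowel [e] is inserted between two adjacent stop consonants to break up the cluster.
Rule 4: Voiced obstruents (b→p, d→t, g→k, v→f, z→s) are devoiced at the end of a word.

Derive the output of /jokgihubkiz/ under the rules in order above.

Rule 1 (degemination): no segment meets the environment; /jokgihubkiz/ is unchanged.
Rule 2 (regressive voicing assimilation): /k/ precedes the voiced obstruent /g/, so it voices to [g] by assimilation. /b/ precedes the voiceless obstruent /k/, so it devoices to [p] by assimilation. /jokgihubkiz/ → joggihupkiz.
Rule 3 (stop-cluster e-epenthesis): /g/ and /g/ form a stop–stop cluster, so [e] is inserted between them. /p/ and /k/ form a stop–stop cluster, so [e] is inserted between them. /joggihupkiz/ → jogegihupekiz.
Rule 4 (final devoicing): /z/ is a voiced obstruent in word-final position, so it devoices to [s]. /jogegihupekiz/ → jogegihupekis.

jogegihupekis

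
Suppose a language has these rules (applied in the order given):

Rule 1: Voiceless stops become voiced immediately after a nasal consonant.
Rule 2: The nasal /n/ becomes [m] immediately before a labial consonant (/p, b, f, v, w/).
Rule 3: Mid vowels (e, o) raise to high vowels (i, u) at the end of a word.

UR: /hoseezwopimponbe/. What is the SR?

hoseezwopimbombi

Rule 1 (post-nasal voicing): /p/ is a voiceless stop immediately after the nasal /m/, so it voices to [b]. /hoseezwopimponbe/ → hoseezwopimbonbe.
Rule 2 (nasal place assimilation): /n/ precedes the labial consonant /b/, so it assimilates in place to [m]. /hoseezwopimbonbe/ → hoseezwopimbombe.
Rule 3 (final vowel raising): /e/ is a mid vowel in word-final position, so it raises to [i]. /hoseezwopimbombe/ → hoseezwopimbombi.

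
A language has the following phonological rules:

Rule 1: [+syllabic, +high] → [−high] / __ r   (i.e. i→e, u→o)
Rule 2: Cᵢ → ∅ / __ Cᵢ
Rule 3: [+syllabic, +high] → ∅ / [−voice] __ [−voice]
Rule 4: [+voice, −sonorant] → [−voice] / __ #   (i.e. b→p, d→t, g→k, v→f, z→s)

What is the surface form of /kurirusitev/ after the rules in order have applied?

Rule 1 (pre-rhotic lowering): /u/ is a high vowel immediately before /r/, so it lowers to [o]. /i/ is a high vowel immediately before /r/, so it lowers to [e]. /kurirusitev/ → korerusitev.
Rule 2 (degemination): no segment meets the environment; /korerusitev/ is unchanged.
Rule 3 (high vowel syncope): /i/ is a high vowel flanked by voiceless consonants /s/ and /t/, so it deletes. /korerusitev/ → korerustev.
Rule 4 (final devoicing): /v/ is a voiced obstruent in word-final position, so it devoices to [f]. /korerustev/ → korerustef.

korerustef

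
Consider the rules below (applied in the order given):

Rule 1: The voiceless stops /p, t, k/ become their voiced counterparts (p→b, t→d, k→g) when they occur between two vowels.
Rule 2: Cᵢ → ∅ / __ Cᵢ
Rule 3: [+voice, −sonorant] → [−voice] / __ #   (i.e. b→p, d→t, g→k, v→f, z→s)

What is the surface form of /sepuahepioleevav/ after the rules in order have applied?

sebuahebioleevaf

Rule 1 (intervocalic voicing): /p/ is a voiceless stop between vowels /e/ and /u/, so it voices to [b]. /p/ is a voiceless stop between vowels /e/ and /i/, so it voices to [b]. /sepuahepioleevav/ → sebuahebioleevav.
Rule 2 (degemination): no segment meets the environment; /sebuahebioleevav/ is unchanged.
Rule 3 (final devoicing): /v/ is a voiced obstruent in word-final position, so it devoices to [f]. /sebuahebioleevav/ → sebuahebioleevaf.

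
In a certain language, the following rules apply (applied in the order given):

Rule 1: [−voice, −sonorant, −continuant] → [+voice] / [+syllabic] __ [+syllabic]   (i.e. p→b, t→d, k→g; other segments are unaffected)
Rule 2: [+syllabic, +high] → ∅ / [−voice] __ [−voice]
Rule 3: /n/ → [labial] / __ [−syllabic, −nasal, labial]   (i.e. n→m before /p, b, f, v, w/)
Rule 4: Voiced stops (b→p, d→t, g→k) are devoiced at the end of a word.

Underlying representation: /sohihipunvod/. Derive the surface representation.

Rule 1 (intervocalic voicing): /p/ is a voiceless stop between vowels /i/ and /u/, so it voices to [b]. /sohihipunvod/ → sohihibunvod.
Rule 2 (high vowel syncope): /i/ is a high vowel flanked by voiceless consonants /h/ and /h/, so it deletes. /sohihibunvod/ → sohhibunvod.
Rule 3 (nasal place assimilation): /n/ precedes the labial consonant /v/, so it assimilates in place to [m]. /sohhibunvod/ → sohhibumvod.
Rule 4 (final devoicing): /d/ is a voiced stop in word-final position, so it devoices to [t]. /sohhibumvod/ → sohhibumvot.

sohhibumvot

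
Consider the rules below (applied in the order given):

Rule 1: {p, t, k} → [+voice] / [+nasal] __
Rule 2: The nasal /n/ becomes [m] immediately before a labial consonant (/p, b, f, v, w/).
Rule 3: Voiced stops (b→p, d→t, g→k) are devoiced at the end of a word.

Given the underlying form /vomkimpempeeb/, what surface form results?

vomgimbembeep

Rule 1 (post-nasal voicing): /k/ is a voiceless stop immediately after the nasal /m/, so it voices to [g]. /p/ is a voiceless stop immediately after the nasal /m/, so it voices to [b]. /p/ is a voiceless stop immediately after the nasal /m/, so it voices to [b]. /vomkimpempeeb/ → vomgimbembeeb.
Rule 2 (nasal place assimilation): no segment meets the environment; /vomgimbembeeb/ is unchanged.
Rule 3 (final devoicing): /b/ is a voiced stop in word-final position, so it devoices to [p]. /vomgimbembeeb/ → vomgimbembeep.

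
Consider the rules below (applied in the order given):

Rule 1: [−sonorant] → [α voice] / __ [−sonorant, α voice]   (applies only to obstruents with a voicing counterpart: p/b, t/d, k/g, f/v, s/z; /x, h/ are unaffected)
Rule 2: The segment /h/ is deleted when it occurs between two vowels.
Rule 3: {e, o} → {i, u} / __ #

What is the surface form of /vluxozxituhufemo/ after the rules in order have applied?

vluxosxituufemu

Rule 1 (regressive voicing assimilation): /z/ precedes the voiceless obstruent /x/, so it devoices to [s] by assimilation. /vluxozxituhufemo/ → vluxosxituhufemo.
Rule 2 (intervocalic h-deletion): /h/ occurs between vowels /u/ and /u/, so it deletes. /vluxosxituhufemo/ → vluxosxituufemo.
Rule 3 (final vowel raising): /o/ is a mid vowel in word-final position, so it raises to [u]. /vluxosxituufemo/ → vluxosxituufemu.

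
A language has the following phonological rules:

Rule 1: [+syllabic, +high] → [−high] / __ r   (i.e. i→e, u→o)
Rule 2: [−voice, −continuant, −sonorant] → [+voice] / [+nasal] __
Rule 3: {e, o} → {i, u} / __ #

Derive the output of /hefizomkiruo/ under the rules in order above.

hefizomgeruu

Rule 1 (pre-rhotic lowering): /i/ is a high vowel immediately before /r/, so it lowers to [e]. /hefizomkiruo/ → hefizomkeruo.
Rule 2 (post-nasal voicing): /k/ is a voiceless stop immediately after the nasal /m/, so it voices to [g]. /hefizomkeruo/ → hefizomgeruo.
Rule 3 (final vowel raising): /o/ is a mid vowel in word-final position, so it raises to [u]. /hefizomgeruo/ → hefizomgeruu.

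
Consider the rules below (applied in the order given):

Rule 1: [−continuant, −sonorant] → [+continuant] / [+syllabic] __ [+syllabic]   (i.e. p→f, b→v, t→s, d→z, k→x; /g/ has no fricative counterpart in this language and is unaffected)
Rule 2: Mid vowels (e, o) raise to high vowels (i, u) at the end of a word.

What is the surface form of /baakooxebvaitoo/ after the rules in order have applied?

Rule 1 (intervocalic spirantization): /k/ is a stop between vowels /a/ and /o/, so it spirantizes to the fricative [x]. /t/ is a stop between vowels /i/ and /o/, so it spirantizes to the fricative [s]. /baakooxebvaitoo/ → baaxooxebvaisoo.
Rule 2 (final vowel raising): /o/ is a mid vowel in word-final position, so it raises to [u]. /baaxooxebvaisoo/ → baaxooxebvaisou.

baaxooxebvaisou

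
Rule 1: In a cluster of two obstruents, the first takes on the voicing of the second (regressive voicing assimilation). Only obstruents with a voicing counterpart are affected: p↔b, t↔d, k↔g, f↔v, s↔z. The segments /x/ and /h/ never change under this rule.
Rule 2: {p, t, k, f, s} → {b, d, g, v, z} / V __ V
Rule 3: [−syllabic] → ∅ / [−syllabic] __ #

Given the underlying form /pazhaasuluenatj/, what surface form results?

Rule 1 (regressive voicing assimilation): /z/ precedes the voiceless obstruent /h/, so it devoices to [s] by assimilation. /pazhaasuluenatj/ → pashaasuluenatj.
Rule 2 (intervocalic voicing): /s/ is a voiceless obstruent between vowels /a/ and /u/, so it voices to [z]. /pashaasuluenatj/ → pashaazuluenatj.
Rule 3 (final cluster simplification): /j/ is the second consonant of a word-final cluster /tj/, so it deletes. /pashaazuluenatj/ → pashaazuluenat.

pashaazuluenat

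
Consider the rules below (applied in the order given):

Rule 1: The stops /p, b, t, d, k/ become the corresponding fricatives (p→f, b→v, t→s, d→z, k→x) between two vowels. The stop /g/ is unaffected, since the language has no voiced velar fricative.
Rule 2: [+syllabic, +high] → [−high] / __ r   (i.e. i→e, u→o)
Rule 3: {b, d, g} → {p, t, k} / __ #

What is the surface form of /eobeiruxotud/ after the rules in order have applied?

eoveeruxosut

Rule 1 (intervocalic spirantization): /b/ is a stop between vowels /o/ and /e/, so it spirantizes to the fricative [v]. /t/ is a stop between vowels /o/ and /u/, so it spirantizes to the fricative [s]. /eobeiruxotud/ → eoveiruxosud.
Rule 2 (pre-rhotic lowering): /i/ is a high vowel immediately before /r/, so it lowers to [e]. /eoveiruxosud/ → eoveeruxosud.
Rule 3 (final devoicing): /d/ is a voiced stop in word-final position, so it devoices to [t]. /eoveeruxosud/ → eoveeruxosut.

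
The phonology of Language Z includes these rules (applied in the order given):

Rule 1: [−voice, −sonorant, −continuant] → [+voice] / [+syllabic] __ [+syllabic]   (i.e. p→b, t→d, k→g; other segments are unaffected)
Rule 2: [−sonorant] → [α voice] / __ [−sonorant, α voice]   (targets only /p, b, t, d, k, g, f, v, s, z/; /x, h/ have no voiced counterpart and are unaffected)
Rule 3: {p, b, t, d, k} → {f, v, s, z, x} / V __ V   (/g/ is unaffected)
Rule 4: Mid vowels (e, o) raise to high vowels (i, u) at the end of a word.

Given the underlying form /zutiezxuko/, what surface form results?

zuziesxugu

Rule 1 (intervocalic voicing): /t/ is a voiceless stop between vowels /u/ and /i/, so it voices to [d]. /k/ is a voiceless stop between vowels /u/ and /o/, so it voices to [g]. /zutiezxuko/ → zudiezxugo.
Rule 2 (regressive voicing assimilation): /z/ precedes the voiceless obstruent /x/, so it devoices to [s] by assimilation. /zudiezxugo/ → zudiesxugo.
Rule 3 (intervocalic spirantization): /d/ is a stop between vowels /u/ and /i/, so it spirantizes to the fricative [z]. /zudiesxugo/ → zuziesxugo.
Rule 4 (final vowel raising): /o/ is a mid vowel in word-final position, so it raises to [u]. /zuziesxugo/ → zuziesxugu.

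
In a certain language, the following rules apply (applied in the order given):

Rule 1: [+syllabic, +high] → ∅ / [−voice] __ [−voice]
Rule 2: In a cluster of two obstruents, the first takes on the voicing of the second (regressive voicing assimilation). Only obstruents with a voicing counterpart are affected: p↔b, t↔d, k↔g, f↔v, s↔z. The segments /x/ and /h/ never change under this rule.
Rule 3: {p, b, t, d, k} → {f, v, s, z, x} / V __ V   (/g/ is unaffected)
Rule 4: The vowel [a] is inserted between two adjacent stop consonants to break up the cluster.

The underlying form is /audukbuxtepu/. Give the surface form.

Rule 1 (high vowel syncope): no segment meets the environment; /audukbuxtepu/ is unchanged.
Rule 2 (regressive voicing assimilation): /k/ precedes the voiced obstruent /b/, so it voices to [g] by assimilation. /audukbuxtepu/ → audugbuxtepu.
Rule 3 (intervocalic spirantization): /d/ is a stop between vowels /u/ and /u/, so it spirantizes to the fricative [z]. /p/ is a stop between vowels /e/ and /u/, so it spirantizes to the fricative [f]. /audugbuxtepu/ → auzugbuxtefu.
Rule 4 (stop-cluster a-epenthesis): /g/ and /b/ form a stop–stop cluster, so [a] is inserted between them. /auzugbuxtefu/ → auzugabuxtefu.

auzugabuxtefu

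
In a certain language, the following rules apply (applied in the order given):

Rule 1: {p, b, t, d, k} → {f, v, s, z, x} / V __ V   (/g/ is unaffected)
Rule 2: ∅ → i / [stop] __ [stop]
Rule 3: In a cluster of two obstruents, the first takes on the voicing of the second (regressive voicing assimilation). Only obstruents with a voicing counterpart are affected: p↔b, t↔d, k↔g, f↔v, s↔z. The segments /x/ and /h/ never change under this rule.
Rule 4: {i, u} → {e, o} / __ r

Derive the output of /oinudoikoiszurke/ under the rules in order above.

Rule 1 (intervocalic spirantization): /d/ is a stop between vowels /u/ and /o/, so it spirantizes to the fricative [z]. /k/ is a stop between vowels /i/ and /o/, so it spirantizes to the fricative [x]. /oinudoikoiszurke/ → oinuzoixoiszurke.
Rule 2 (stop-cluster i-epenthesis): no segment meets the environment; /oinuzoixoiszurke/ is unchanged.
Rule 3 (regressive voicing assimilation): /s/ precedes the voiced obstruent /z/, so it voices to [z] by assimilation. /oinuzoixoiszurke/ → oinuzoixoizzurke.
Rule 4 (pre-rhotic lowering): /u/ is a high vowel immediately before /r/, so it lowers to [o]. /oinuzoixoizzurke/ → oinuzoixoizzorke.

oinuzoixoizzorke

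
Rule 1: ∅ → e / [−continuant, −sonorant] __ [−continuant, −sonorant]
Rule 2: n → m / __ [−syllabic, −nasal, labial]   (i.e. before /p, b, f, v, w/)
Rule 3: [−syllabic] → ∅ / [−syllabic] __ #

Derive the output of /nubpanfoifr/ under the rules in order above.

Rule 1 (stop-cluster e-epenthesis): /b/ and /p/ form a stop–stop cluster, so [e] is inserted between them. /nubpanfoifr/ → nubepanfoifr.
Rule 2 (nasal place assimilation): /n/ precedes the labial consonant /f/, so it assimilates in place to [m]. /nubepanfoifr/ → nubepamfoifr.
Rule 3 (final cluster simplification): /r/ is the second consonant of a word-final cluster /fr/, so it deletes. /nubepamfoifr/ → nubepamfoif.

nubepamfoif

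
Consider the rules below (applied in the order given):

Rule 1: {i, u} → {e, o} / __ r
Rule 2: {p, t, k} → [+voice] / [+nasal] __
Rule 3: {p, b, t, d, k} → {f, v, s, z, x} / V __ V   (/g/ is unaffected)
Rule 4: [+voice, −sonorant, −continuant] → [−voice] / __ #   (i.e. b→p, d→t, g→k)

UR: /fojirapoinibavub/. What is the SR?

fojerafoinivavup

Rule 1 (pre-rhotic lowering): /i/ is a high vowel immediately before /r/, so it lowers to [e]. /fojirapoinibavub/ → fojerapoinibavub.
Rule 2 (post-nasal voicing): no segment meets the environment; /fojerapoinibavub/ is unchanged.
Rule 3 (intervocalic spirantization): /p/ is a stop between vowels /a/ and /o/, so it spirantizes to the fricative [f]. /b/ is a stop between vowels /i/ and /a/, so it spirantizes to the fricative [v]. /fojerapoinibavub/ → fojerafoinivavub.
Rule 4 (final devoicing): /b/ is a voiced stop in word-final position, so it devoices to [p]. /fojerafoinivavub/ → fojerafoinivavup.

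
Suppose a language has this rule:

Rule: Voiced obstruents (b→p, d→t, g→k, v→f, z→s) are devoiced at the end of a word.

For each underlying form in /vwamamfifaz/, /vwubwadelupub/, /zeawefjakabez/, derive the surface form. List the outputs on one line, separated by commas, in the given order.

vwamamfifas, vwubwadelupup, zeawefjakabes

/vwamamfifaz/: /z/ is a voiced obstruent in word-final position, so it devoices to [s]. → [vwamamfifas].
/vwubwadelupub/: /b/ is a voiced obstruent in word-final position, so it devoices to [p]. → [vwubwadelupup].
/zeawefjakabez/: /z/ is a voiced obstruent in word-final position, so it devoices to [s]. → [zeawefjakabes].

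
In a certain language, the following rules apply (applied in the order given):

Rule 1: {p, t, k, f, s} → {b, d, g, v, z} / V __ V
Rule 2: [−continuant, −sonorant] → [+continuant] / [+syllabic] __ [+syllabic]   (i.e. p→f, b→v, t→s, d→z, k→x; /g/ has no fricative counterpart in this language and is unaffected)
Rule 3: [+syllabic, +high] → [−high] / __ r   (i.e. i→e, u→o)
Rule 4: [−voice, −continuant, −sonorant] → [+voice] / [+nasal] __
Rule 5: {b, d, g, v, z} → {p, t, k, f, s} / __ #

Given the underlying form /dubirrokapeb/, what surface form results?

duverrogavep

Rule 1 (intervocalic voicing): /k/ is a voiceless obstruent between vowels /o/ and /a/, so it voices to [g]. /p/ is a voiceless obstruent between vowels /a/ and /e/, so it voices to [b]. /dubirrokapeb/ → dubirrogabeb.
Rule 2 (intervocalic spirantization): /b/ is a stop between vowels /u/ and /i/, so it spirantizes to the fricative [v]. /b/ is a stop between vowels /a/ and /e/, so it spirantizes to the fricative [v]. /dubirrogabeb/ → duvirrogaveb.
Rule 3 (pre-rhotic lowering): /i/ is a high vowel immediately before /r/, so it lowers to [e]. /duvirrogaveb/ → duverrogaveb.
Rule 4 (post-nasal voicing): no segment meets the environment; /duverrogaveb/ is unchanged.
Rule 5 (final devoicing): /b/ is a voiced obstruent in word-final position, so it devoices to [p]. /duverrogaveb/ → duverrogavep.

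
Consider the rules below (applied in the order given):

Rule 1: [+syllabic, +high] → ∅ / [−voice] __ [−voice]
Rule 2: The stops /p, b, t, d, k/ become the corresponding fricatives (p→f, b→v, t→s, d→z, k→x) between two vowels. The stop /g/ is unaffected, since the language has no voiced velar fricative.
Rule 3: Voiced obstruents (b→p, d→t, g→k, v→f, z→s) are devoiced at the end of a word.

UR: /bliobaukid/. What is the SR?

Rule 1 (high vowel syncope): no segment meets the environment; /bliobaukid/ is unchanged.
Rule 2 (intervocalic spirantization): /b/ is a stop between vowels /o/ and /a/, so it spirantizes to the fricative [v]. /k/ is a stop between vowels /u/ and /i/, so it spirantizes to the fricative [x]. /bliobaukid/ → bliovauxid.
Rule 3 (final devoicing): /d/ is a voiced obstruent in word-final position, so it devoices to [t]. /bliovauxid/ → bliovauxit.

bliovauxit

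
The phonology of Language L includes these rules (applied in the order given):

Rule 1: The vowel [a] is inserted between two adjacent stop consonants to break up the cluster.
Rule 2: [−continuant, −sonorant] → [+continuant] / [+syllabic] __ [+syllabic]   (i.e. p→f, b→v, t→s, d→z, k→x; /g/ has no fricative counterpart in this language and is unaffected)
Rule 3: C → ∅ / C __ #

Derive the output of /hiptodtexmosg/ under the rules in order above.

Rule 1 (stop-cluster a-epenthesis): /p/ and /t/ form a stop–stop cluster, so [a] is inserted between them. /d/ and /t/ form a stop–stop cluster, so [a] is inserted between them. /hiptodtexmosg/ → hipatodatexmosg.
Rule 2 (intervocalic spirantization): /p/ is a stop between vowels /i/ and /a/, so it spirantizes to the fricative [f]. /t/ is a stop between vowels /a/ and /o/, so it spirantizes to the fricative [s]. /d/ is a stop between vowels /o/ and /a/, so it spirantizes to the fricative [z]. /t/ is a stop between vowels /a/ and /e/, so it spirantizes to the fricative [s]. /hipatodatexmosg/ → hifasozasexmosg.
Rule 3 (final cluster simplification): /g/ is the second consonant of a word-final cluster /sg/, so it deletes. /hifasozasexmosg/ → hifasozasexmos.

hifasozasexmos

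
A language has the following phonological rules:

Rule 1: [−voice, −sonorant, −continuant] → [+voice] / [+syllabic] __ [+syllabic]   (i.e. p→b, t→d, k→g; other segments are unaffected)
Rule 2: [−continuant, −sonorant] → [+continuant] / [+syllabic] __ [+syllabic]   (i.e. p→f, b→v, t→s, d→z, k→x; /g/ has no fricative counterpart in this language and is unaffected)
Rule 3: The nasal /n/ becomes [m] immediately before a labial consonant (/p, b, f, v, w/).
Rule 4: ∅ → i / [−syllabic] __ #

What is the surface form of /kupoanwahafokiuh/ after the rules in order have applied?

kuvoamwahafogiuhi

Rule 1 (intervocalic voicing): /p/ is a voiceless stop between vowels /u/ and /o/, so it voices to [b]. /k/ is a voiceless stop between vowels /o/ and /i/, so it voices to [g]. /kupoanwahafokiuh/ → kuboanwahafogiuh.
Rule 2 (intervocalic spirantization): /b/ is a stop between vowels /u/ and /o/, so it spirantizes to the fricative [v]. /kuboanwahafogiuh/ → kuvoanwahafogiuh.
Rule 3 (nasal place assimilation): /n/ precedes the labial consonant /w/, so it assimilates in place to [m]. /kuvoanwahafogiuh/ → kuvoamwahafogiuh.
Rule 4 (final i-epenthesis): the form ends in the consonant /h/, so [i] is inserted word-finally. /kuvoamwahafogiuh/ → kuvoamwahafogiuhi.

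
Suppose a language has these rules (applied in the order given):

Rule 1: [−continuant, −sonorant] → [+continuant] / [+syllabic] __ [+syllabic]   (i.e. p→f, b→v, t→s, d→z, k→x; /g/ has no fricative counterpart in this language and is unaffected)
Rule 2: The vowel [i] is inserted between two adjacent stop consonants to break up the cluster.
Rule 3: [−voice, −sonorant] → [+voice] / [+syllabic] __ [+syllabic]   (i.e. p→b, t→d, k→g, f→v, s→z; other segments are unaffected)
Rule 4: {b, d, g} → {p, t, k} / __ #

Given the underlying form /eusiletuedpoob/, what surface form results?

Rule 1 (intervocalic spirantization): /t/ is a stop between vowels /e/ and /u/, so it spirantizes to the fricative [s]. /eusiletuedpoob/ → eusilesuedpoob.
Rule 2 (stop-cluster i-epenthesis): /d/ and /p/ form a stop–stop cluster, so [i] is inserted between them. /eusilesuedpoob/ → eusilesuedipoob.
Rule 3 (intervocalic voicing): /s/ is a voiceless obstruent between vowels /u/ and /i/, so it voices to [z]. /s/ is a voiceless obstruent between vowels /e/ and /u/, so it voices to [z]. /p/ is a voiceless obstruent between vowels /i/ and /o/, so it voices to [b]. /eusilesuedipoob/ → euzilezuediboob.
Rule 4 (final devoicing): /b/ is a voiced stop in word-final position, so it devoices to [p]. /euzilezuediboob/ → euzilezuediboop.

euzilezuediboop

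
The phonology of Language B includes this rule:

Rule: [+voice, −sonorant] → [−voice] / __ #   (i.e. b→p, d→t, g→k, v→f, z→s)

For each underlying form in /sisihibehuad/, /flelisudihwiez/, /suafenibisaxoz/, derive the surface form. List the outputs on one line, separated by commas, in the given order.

sisihibehuat, flelisudihwies, suafenibisaxos

/sisihibehuad/: /d/ is a voiced obstruent in word-final position, so it devoices to [t]. → [sisihibehuat].
/flelisudihwiez/: /z/ is a voiced obstruent in word-final position, so it devoices to [s]. → [flelisudihwies].
/suafenibisaxoz/: /z/ is a voiced obstruent in word-final position, so it devoices to [s]. → [suafenibisaxos].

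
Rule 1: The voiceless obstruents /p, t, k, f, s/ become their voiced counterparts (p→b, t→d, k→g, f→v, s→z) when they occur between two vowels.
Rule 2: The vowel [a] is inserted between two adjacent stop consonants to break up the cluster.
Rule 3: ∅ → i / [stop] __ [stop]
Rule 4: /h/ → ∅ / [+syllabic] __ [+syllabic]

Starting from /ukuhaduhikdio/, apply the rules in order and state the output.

Rule 1 (intervocalic voicing): /k/ is a voiceless obstruent between vowels /u/ and /u/, so it voices to [g]. /ukuhaduhikdio/ → uguhaduhikdio.
Rule 2 (stop-cluster a-epenthesis): /k/ and /d/ form a stop–stop cluster, so [a] is inserted between them. /uguhaduhikdio/ → uguhaduhikadio.
Rule 3 (stop-cluster i-epenthesis): no segment meets the environment; /uguhaduhikadio/ is unchanged.
Rule 4 (intervocalic h-deletion): /h/ occurs between vowels /u/ and /a/, so it deletes. /h/ occurs between vowels /u/ and /i/, so it deletes. /uguhaduhikadio/ → uguaduikadio.

uguaduikadio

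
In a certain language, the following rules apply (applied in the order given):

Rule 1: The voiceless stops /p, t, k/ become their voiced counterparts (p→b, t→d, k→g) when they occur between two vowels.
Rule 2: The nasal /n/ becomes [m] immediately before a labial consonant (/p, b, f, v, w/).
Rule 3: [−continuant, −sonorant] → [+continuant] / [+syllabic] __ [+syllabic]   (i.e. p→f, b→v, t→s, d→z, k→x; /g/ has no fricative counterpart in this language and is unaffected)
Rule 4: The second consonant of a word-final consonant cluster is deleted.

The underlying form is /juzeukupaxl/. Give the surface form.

Rule 1 (intervocalic voicing): /k/ is a voiceless stop between vowels /u/ and /u/, so it voices to [g]. /p/ is a voiceless stop between vowels /u/ and /a/, so it voices to [b]. /juzeukupaxl/ → juzeugubaxl.
Rule 2 (nasal place assimilation): no segment meets the environment; /juzeugubaxl/ is unchanged.
Rule 3 (intervocalic spirantization): /b/ is a stop between vowels /u/ and /a/, so it spirantizes to the fricative [v]. /juzeugubaxl/ → juzeuguvaxl.
Rule 4 (final cluster simplification): /l/ is the second consonant of a word-final cluster /xl/, so it deletes. /juzeuguvaxl/ → juzeuguvax.

juzeuguvax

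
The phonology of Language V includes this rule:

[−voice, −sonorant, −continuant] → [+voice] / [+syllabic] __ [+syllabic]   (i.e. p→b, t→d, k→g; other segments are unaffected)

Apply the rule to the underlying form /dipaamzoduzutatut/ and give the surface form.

dibaamzoduzudadut

Scanning /dipaamzoduzutatut/: /p/ is a voiceless stop between vowels /i/ and /a/, so it voices to [b]; /t/ is a voiceless stop between vowels /u/ and /a/, so it voices to [d]; /t/ is a voiceless stop between vowels /a/ and /u/, so it voices to [d]; /t/ at position 17 is not in the conditioning environment.
Result: [dibaamzoduzudadut].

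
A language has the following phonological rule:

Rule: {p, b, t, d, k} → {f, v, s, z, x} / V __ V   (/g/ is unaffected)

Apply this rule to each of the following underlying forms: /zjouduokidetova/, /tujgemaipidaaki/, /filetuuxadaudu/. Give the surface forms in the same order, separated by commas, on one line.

zjouzuoxizesova, tujgemaifizaaxi, filesuuxazauzu

/zjouduokidetova/: /d/ is a stop between vowels /u/ and /u/, so it spirantizes to the fricative [z]. /k/ is a stop between vowels /o/ and /i/, so it spirantizes to the fricative [x]. /d/ is a stop between vowels /i/ and /e/, so it spirantizes to the fricative [z]. /t/ is a stop between vowels /e/ and /o/, so it spirantizes to the fricative [s]. → [zjouzuoxizesova].
/tujgemaipidaaki/: /p/ is a stop between vowels /i/ and /i/, so it spirantizes to the fricative [f]. /d/ is a stop between vowels /i/ and /a/, so it spirantizes to the fricative [z]. /k/ is a stop between vowels /a/ and /i/, so it spirantizes to the fricative [x]. → [tujgemaifizaaxi].
/filetuuxadaudu/: /t/ is a stop between vowels /e/ and /u/, so it spirantizes to the fricative [s]. /d/ is a stop between vowels /a/ and /a/, so it spirantizes to the fricative [z]. /d/ is a stop between vowels /u/ and /u/, so it spirantizes to the fricative [z]. → [filesuuxazauzu].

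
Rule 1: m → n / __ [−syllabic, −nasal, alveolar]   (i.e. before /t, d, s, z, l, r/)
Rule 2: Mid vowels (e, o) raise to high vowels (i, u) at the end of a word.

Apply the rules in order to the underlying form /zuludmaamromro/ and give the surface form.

zuludmaanronru

Rule 1 (nasal place assimilation): /m/ precedes the alveolar consonant /r/, so it assimilates in place to [n]. /m/ precedes the alveolar consonant /r/, so it assimilates in place to [n]. /zuludmaamromro/ → zuludmaanronro.
Rule 2 (final vowel raising): /o/ is a mid vowel in word-final position, so it raises to [u]. /zuludmaanronro/ → zuludmaanronru.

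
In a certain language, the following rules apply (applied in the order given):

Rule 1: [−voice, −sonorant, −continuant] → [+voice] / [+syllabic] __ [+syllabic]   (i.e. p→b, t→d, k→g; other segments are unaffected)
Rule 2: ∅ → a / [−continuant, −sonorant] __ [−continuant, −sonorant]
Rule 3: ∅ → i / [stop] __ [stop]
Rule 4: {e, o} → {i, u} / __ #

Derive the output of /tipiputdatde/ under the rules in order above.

tibibutadatadi

Rule 1 (intervocalic voicing): /p/ is a voiceless stop between vowels /i/ and /i/, so it voices to [b]. /p/ is a voiceless stop between vowels /i/ and /u/, so it voices to [b]. /tipiputdatde/ → tibibutdatde.
Rule 2 (stop-cluster a-epenthesis): /t/ and /d/ form a stop–stop cluster, so [a] is inserted between them. /t/ and /d/ form a stop–stop cluster, so [a] is inserted between them. /tibibutdatde/ → tibibutadatade.
Rule 3 (stop-cluster i-epenthesis): no segment meets the environment; /tibibutadatade/ is unchanged.
Rule 4 (final vowel raising): /e/ is a mid vowel in word-final position, so it raises to [i]. /tibibutadatade/ → tibibutadatadi.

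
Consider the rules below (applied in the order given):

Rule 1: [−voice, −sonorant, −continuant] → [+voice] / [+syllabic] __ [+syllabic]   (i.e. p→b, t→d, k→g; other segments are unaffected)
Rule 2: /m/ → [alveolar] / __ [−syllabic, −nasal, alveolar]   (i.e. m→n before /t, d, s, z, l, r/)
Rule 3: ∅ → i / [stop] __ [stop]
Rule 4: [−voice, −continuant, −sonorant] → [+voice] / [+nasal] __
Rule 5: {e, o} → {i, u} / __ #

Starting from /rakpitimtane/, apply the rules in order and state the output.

Rule 1 (intervocalic voicing): /t/ is a voiceless stop between vowels /i/ and /i/, so it voices to [d]. /rakpitimtane/ → rakpidimtane.
Rule 2 (nasal place assimilation): /m/ precedes the alveolar consonant /t/, so it assimilates in place to [n]. /rakpidimtane/ → rakpidintane.
Rule 3 (stop-cluster i-epenthesis): /k/ and /p/ form a stop–stop cluster, so [i] is inserted between them. /rakpidintane/ → rakipidintane.
Rule 4 (post-nasal voicing): /t/ is a voiceless stop immediately after the nasal /n/, so it voices to [d]. /rakipidintane/ → rakipidindane.
Rule 5 (final vowel raising): /e/ is a mid vowel in word-final position, so it raises to [i]. /rakipidindane/ → rakipidindani.

rakipidindani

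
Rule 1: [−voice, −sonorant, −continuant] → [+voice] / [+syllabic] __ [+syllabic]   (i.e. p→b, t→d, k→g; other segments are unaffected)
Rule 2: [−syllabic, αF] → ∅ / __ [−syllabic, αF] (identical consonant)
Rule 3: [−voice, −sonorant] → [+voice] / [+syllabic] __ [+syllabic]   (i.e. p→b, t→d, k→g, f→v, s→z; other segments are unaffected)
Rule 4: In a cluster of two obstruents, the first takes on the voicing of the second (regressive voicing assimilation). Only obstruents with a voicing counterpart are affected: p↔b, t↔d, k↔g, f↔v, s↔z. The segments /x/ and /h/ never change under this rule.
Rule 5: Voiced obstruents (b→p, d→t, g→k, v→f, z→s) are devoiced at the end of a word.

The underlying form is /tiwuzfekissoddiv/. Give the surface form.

tiwusfegizodif

Rule 1 (intervocalic voicing): /k/ is a voiceless stop between vowels /e/ and /i/, so it voices to [g]. /tiwuzfekissoddiv/ → tiwuzfegissoddiv.
Rule 2 (degemination): /ss/ is a geminate; the first /s/ deletes. /dd/ is a geminate; the first /d/ deletes. /tiwuzfegissoddiv/ → tiwuzfegisodiv.
Rule 3 (intervocalic voicing): /s/ is a voiceless obstruent between vowels /i/ and /o/, so it voices to [z]. /tiwuzfegisodiv/ → tiwuzfegizodiv.
Rule 4 (regressive voicing assimilation): /z/ precedes the voiceless obstruent /f/, so it devoices to [s] by assimilation. /tiwuzfegizodiv/ → tiwusfegizodiv.
Rule 5 (final devoicing): /v/ is a voiced obstruent in word-final position, so it devoices to [f]. /tiwusfegizodiv/ → tiwusfegizodif.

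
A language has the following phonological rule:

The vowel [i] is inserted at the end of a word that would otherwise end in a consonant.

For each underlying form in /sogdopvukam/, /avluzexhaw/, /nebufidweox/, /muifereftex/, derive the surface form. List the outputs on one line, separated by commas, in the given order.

/sogdopvukam/: the form ends in the consonant /m/, so [i] is inserted word-finally. → [sogdopvukami].
/avluzexhaw/: the form ends in the consonant /w/, so [i] is inserted word-finally. → [avluzexhawi].
/nebufidweox/: the form ends in the consonant /x/, so [i] is inserted word-finally. → [nebufidweoxi].
/muifereftex/: the form ends in the consonant /x/, so [i] is inserted word-finally. → [muifereftexi].

sogdopvukami, avluzexhawi, nebufidweoxi, muifereftexi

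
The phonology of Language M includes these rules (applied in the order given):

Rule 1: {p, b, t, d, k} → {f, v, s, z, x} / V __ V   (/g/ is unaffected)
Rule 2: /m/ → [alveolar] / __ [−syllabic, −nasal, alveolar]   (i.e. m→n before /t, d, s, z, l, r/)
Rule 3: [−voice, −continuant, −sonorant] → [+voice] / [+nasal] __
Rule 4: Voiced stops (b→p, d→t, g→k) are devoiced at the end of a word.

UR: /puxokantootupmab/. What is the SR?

puxoxandoosupmap

Rule 1 (intervocalic spirantization): /k/ is a stop between vowels /o/ and /a/, so it spirantizes to the fricative [x]. /t/ is a stop between vowels /o/ and /u/, so it spirantizes to the fricative [s]. /puxokantootupmab/ → puxoxantoosupmab.
Rule 2 (nasal place assimilation): no segment meets the environment; /puxoxantoosupmab/ is unchanged.
Rule 3 (post-nasal voicing): /t/ is a voiceless stop immediately after the nasal /n/, so it voices to [d]. /puxoxantoosupmab/ → puxoxandoosupmab.
Rule 4 (final devoicing): /b/ is a voiced stop in word-final position, so it devoices to [p]. /puxoxandoosupmab/ → puxoxandoosupmap.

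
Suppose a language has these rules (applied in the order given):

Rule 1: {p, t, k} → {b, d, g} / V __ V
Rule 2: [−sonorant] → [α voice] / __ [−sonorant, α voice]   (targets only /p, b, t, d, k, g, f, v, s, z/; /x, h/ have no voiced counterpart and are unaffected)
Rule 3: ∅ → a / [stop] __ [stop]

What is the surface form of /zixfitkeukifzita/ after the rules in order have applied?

Rule 1 (intervocalic voicing): /k/ is a voiceless stop between vowels /u/ and /i/, so it voices to [g]. /t/ is a voiceless stop between vowels /i/ and /a/, so it voices to [d]. /zixfitkeukifzita/ → zixfitkeugifzida.
Rule 2 (regressive voicing assimilation): /f/ precedes the voiced obstruent /z/, so it voices to [v] by assimilation. /zixfitkeugifzida/ → zixfitkeugivzida.
Rule 3 (stop-cluster a-epenthesis): /t/ and /k/ form a stop–stop cluster, so [a] is inserted between them. /zixfitkeugivzida/ → zixfitakeugivzida.

zixfitakeugivzida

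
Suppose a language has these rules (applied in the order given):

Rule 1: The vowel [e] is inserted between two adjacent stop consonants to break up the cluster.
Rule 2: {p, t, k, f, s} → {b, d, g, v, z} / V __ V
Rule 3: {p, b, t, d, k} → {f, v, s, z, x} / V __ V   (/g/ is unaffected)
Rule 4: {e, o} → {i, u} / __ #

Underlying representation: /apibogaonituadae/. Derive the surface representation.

Rule 1 (stop-cluster e-epenthesis): no segment meets the environment; /apibogaonituadae/ is unchanged.
Rule 2 (intervocalic voicing): /p/ is a voiceless obstruent between vowels /a/ and /i/, so it voices to [b]. /t/ is a voiceless obstruent between vowels /i/ and /u/, so it voices to [d]. /apibogaonituadae/ → abibogaoniduadae.
Rule 3 (intervocalic spirantization): /b/ is a stop between vowels /a/ and /i/, so it spirantizes to the fricative [v]. /b/ is a stop between vowels /i/ and /o/, so it spirantizes to the fricative [v]. /d/ is a stop between vowels /i/ and /u/, so it spirantizes to the fricative [z]. /d/ is a stop between vowels /a/ and /a/, so it spirantizes to the fricative [z]. /abibogaoniduadae/ → avivogaonizuazae.
Rule 4 (final vowel raising): /e/ is a mid vowel in word-final position, so it raises to [i]. /avivogaonizuazae/ → avivogaonizuazai.

avivogaonizuazai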